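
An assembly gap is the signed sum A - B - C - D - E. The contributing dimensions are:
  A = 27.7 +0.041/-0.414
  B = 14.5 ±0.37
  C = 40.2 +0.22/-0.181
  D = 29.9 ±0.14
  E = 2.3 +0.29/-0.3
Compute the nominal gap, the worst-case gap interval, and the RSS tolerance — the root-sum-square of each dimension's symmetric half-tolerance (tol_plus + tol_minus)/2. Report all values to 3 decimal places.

Stack each dimension's contribution:
  +A: nom +27.700 → Σnom=27.700; wc +0.041/-0.414 → slack +0.041/-0.414; half-tol=0.227, Σhalf²=0.051756
  -B: nom -14.500 → Σnom=13.200; wc +0.370/-0.370 → slack +0.411/-0.784; half-tol=0.370, Σhalf²=0.188656
  -C: nom -40.200 → Σnom=-27.000; wc +0.181/-0.220 → slack +0.592/-1.004; half-tol=0.201, Σhalf²=0.228856
  -D: nom -29.900 → Σnom=-56.900; wc +0.140/-0.140 → slack +0.732/-1.144; half-tol=0.140, Σhalf²=0.248456
  -E: nom -2.300 → Σnom=-59.200; wc +0.300/-0.290 → slack +1.032/-1.434; half-tol=0.295, Σhalf²=0.335481
Nominal = -59.200. Worst-case = [-59.200 - 1.434, -59.200 + 1.032] = [-60.634, -58.168]. RSS = √0.335481 = 0.579.

nominal=-59.200 wc=[-60.634,-58.168] rss=0.579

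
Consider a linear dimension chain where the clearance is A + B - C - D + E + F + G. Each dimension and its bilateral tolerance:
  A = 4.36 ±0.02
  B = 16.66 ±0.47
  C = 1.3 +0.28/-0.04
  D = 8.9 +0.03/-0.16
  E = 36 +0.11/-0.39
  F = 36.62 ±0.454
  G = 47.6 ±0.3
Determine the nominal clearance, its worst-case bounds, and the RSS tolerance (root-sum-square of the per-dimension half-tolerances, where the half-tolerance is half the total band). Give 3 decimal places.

Stack each dimension's contribution:
  +A: nom +4.360 → Σnom=4.360; wc +0.020/-0.020 → slack +0.020/-0.020; half-tol=0.020, Σhalf²=0.000400
  +B: nom +16.660 → Σnom=21.020; wc +0.470/-0.470 → slack +0.490/-0.490; half-tol=0.470, Σhalf²=0.221300
  -C: nom -1.300 → Σnom=19.720; wc +0.040/-0.280 → slack +0.530/-0.770; half-tol=0.160, Σhalf²=0.246900
  -D: nom -8.900 → Σnom=10.820; wc +0.160/-0.030 → slack +0.690/-0.800; half-tol=0.095, Σhalf²=0.255925
  +E: nom +36.000 → Σnom=46.820; wc +0.110/-0.390 → slack +0.800/-1.190; half-tol=0.250, Σhalf²=0.318425
  +F: nom +36.620 → Σnom=83.440; wc +0.454/-0.454 → slack +1.254/-1.644; half-tol=0.454, Σhalf²=0.524541
  +G: nom +47.600 → Σnom=131.040; wc +0.300/-0.300 → slack +1.554/-1.944; half-tol=0.300, Σhalf²=0.614541
Nominal = 131.040. Worst-case = [131.040 - 1.944, 131.040 + 1.554] = [129.096, 132.594]. RSS = √0.614541 = 0.784.

nominal=131.040 wc=[129.096,132.594] rss=0.784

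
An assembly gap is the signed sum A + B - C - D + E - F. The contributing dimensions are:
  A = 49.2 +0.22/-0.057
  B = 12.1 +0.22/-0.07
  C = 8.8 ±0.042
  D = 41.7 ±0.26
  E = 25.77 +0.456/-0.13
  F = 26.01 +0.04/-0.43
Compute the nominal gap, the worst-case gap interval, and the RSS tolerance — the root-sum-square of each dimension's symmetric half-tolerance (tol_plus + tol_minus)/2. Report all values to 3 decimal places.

Stack each dimension's contribution:
  +A: nom +49.200 → Σnom=49.200; wc +0.220/-0.057 → slack +0.220/-0.057; half-tol=0.139, Σhalf²=0.019182
  +B: nom +12.100 → Σnom=61.300; wc +0.220/-0.070 → slack +0.440/-0.127; half-tol=0.145, Σhalf²=0.040207
  -C: nom -8.800 → Σnom=52.500; wc +0.042/-0.042 → slack +0.482/-0.169; half-tol=0.042, Σhalf²=0.041971
  -D: nom -41.700 → Σnom=10.800; wc +0.260/-0.260 → slack +0.742/-0.429; half-tol=0.260, Σhalf²=0.109571
  +E: nom +25.770 → Σnom=36.570; wc +0.456/-0.130 → slack +1.198/-0.559; half-tol=0.293, Σhalf²=0.195420
  -F: nom -26.010 → Σnom=10.560; wc +0.430/-0.040 → slack +1.628/-0.599; half-tol=0.235, Σhalf²=0.250645
Nominal = 10.560. Worst-case = [10.560 - 0.599, 10.560 + 1.628] = [9.961, 12.188]. RSS = √0.250645 = 0.501.

nominal=10.560 wc=[9.961,12.188] rss=0.501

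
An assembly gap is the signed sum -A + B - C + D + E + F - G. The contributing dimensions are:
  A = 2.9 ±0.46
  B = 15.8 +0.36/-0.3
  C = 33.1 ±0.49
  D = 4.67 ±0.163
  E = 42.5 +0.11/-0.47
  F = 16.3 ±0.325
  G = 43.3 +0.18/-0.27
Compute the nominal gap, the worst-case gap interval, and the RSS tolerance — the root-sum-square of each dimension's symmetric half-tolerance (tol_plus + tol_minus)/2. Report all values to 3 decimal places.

Stack each dimension's contribution:
  -A: nom -2.900 → Σnom=-2.900; wc +0.460/-0.460 → slack +0.460/-0.460; half-tol=0.460, Σhalf²=0.211600
  +B: nom +15.800 → Σnom=12.900; wc +0.360/-0.300 → slack +0.820/-0.760; half-tol=0.330, Σhalf²=0.320500
  -C: nom -33.100 → Σnom=-20.200; wc +0.490/-0.490 → slack +1.310/-1.250; half-tol=0.490, Σhalf²=0.560600
  +D: nom +4.670 → Σnom=-15.530; wc +0.163/-0.163 → slack +1.473/-1.413; half-tol=0.163, Σhalf²=0.587169
  +E: nom +42.500 → Σnom=26.970; wc +0.110/-0.470 → slack +1.583/-1.883; half-tol=0.290, Σhalf²=0.671269
  +F: nom +16.300 → Σnom=43.270; wc +0.325/-0.325 → slack +1.908/-2.208; half-tol=0.325, Σhalf²=0.776894
  -G: nom -43.300 → Σnom=-0.030; wc +0.270/-0.180 → slack +2.178/-2.388; half-tol=0.225, Σhalf²=0.827519
Nominal = -0.030. Worst-case = [-0.030 - 2.388, -0.030 + 2.178] = [-2.418, 2.148]. RSS = √0.827519 = 0.910.

nominal=-0.030 wc=[-2.418,2.148] rss=0.910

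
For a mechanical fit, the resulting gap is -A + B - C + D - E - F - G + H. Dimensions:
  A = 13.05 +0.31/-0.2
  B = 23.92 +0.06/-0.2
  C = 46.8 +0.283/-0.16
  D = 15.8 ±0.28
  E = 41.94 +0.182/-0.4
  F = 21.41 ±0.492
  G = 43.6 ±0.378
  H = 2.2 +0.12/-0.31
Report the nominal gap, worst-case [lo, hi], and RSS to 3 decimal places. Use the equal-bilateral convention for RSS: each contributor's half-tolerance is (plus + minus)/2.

Stack each dimension's contribution:
  -A: nom -13.050 → Σnom=-13.050; wc +0.200/-0.310 → slack +0.200/-0.310; half-tol=0.255, Σhalf²=0.065025
  +B: nom +23.920 → Σnom=10.870; wc +0.060/-0.200 → slack +0.260/-0.510; half-tol=0.130, Σhalf²=0.081925
  -C: nom -46.800 → Σnom=-35.930; wc +0.160/-0.283 → slack +0.420/-0.793; half-tol=0.221, Σhalf²=0.130987
  +D: nom +15.800 → Σnom=-20.130; wc +0.280/-0.280 → slack +0.700/-1.073; half-tol=0.280, Σhalf²=0.209387
  -E: nom -41.940 → Σnom=-62.070; wc +0.400/-0.182 → slack +1.100/-1.255; half-tol=0.291, Σhalf²=0.294068
  -F: nom -21.410 → Σnom=-83.480; wc +0.492/-0.492 → slack +1.592/-1.747; half-tol=0.492, Σhalf²=0.536132
  -G: nom -43.600 → Σnom=-127.080; wc +0.378/-0.378 → slack +1.970/-2.125; half-tol=0.378, Σhalf²=0.679016
  +H: nom +2.200 → Σnom=-124.880; wc +0.120/-0.310 → slack +2.090/-2.435; half-tol=0.215, Σhalf²=0.725241
Nominal = -124.880. Worst-case = [-124.880 - 2.435, -124.880 + 2.090] = [-127.315, -122.790]. RSS = √0.725241 = 0.852.

nominal=-124.880 wc=[-127.315,-122.790] rss=0.852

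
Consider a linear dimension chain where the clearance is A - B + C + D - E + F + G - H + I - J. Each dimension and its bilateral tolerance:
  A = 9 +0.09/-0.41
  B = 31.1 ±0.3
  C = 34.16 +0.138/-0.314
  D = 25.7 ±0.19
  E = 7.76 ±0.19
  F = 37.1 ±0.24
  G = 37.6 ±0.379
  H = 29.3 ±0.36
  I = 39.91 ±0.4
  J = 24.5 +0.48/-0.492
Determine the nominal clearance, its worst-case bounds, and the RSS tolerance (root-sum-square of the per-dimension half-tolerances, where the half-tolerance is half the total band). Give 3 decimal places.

Stack each dimension's contribution:
  +A: nom +9.000 → Σnom=9.000; wc +0.090/-0.410 → slack +0.090/-0.410; half-tol=0.250, Σhalf²=0.062500
  -B: nom -31.100 → Σnom=-22.100; wc +0.300/-0.300 → slack +0.390/-0.710; half-tol=0.300, Σhalf²=0.152500
  +C: nom +34.160 → Σnom=12.060; wc +0.138/-0.314 → slack +0.528/-1.024; half-tol=0.226, Σhalf²=0.203576
  +D: nom +25.700 → Σnom=37.760; wc +0.190/-0.190 → slack +0.718/-1.214; half-tol=0.190, Σhalf²=0.239676
  -E: nom -7.760 → Σnom=30.000; wc +0.190/-0.190 → slack +0.908/-1.404; half-tol=0.190, Σhalf²=0.275776
  +F: nom +37.100 → Σnom=67.100; wc +0.240/-0.240 → slack +1.148/-1.644; half-tol=0.240, Σhalf²=0.333376
  +G: nom +37.600 → Σnom=104.700; wc +0.379/-0.379 → slack +1.527/-2.023; half-tol=0.379, Σhalf²=0.477017
  -H: nom -29.300 → Σnom=75.400; wc +0.360/-0.360 → slack +1.887/-2.383; half-tol=0.360, Σhalf²=0.606617
  +I: nom +39.910 → Σnom=115.310; wc +0.400/-0.400 → slack +2.287/-2.783; half-tol=0.400, Σhalf²=0.766617
  -J: nom -24.500 → Σnom=90.810; wc +0.492/-0.480 → slack +2.779/-3.263; half-tol=0.486, Σhalf²=1.002813
Nominal = 90.810. Worst-case = [90.810 - 3.263, 90.810 + 2.779] = [87.547, 93.589]. RSS = √1.002813 = 1.001.

nominal=90.810 wc=[87.547,93.589] rss=1.001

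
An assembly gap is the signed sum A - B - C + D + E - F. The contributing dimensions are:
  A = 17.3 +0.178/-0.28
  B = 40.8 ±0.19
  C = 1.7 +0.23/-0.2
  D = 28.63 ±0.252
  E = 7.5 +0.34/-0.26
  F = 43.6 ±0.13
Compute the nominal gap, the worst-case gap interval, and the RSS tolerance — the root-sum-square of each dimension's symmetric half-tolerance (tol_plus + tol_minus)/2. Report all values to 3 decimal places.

Stack each dimension's contribution:
  +A: nom +17.300 → Σnom=17.300; wc +0.178/-0.280 → slack +0.178/-0.280; half-tol=0.229, Σhalf²=0.052441
  -B: nom -40.800 → Σnom=-23.500; wc +0.190/-0.190 → slack +0.368/-0.470; half-tol=0.190, Σhalf²=0.088541
  -C: nom -1.700 → Σnom=-25.200; wc +0.200/-0.230 → slack +0.568/-0.700; half-tol=0.215, Σhalf²=0.134766
  +D: nom +28.630 → Σnom=3.430; wc +0.252/-0.252 → slack +0.820/-0.952; half-tol=0.252, Σhalf²=0.198270
  +E: nom +7.500 → Σnom=10.930; wc +0.340/-0.260 → slack +1.160/-1.212; half-tol=0.300, Σhalf²=0.288270
  -F: nom -43.600 → Σnom=-32.670; wc +0.130/-0.130 → slack +1.290/-1.342; half-tol=0.130, Σhalf²=0.305170
Nominal = -32.670. Worst-case = [-32.670 - 1.342, -32.670 + 1.290] = [-34.012, -31.380]. RSS = √0.305170 = 0.552.

nominal=-32.670 wc=[-34.012,-31.380] rss=0.552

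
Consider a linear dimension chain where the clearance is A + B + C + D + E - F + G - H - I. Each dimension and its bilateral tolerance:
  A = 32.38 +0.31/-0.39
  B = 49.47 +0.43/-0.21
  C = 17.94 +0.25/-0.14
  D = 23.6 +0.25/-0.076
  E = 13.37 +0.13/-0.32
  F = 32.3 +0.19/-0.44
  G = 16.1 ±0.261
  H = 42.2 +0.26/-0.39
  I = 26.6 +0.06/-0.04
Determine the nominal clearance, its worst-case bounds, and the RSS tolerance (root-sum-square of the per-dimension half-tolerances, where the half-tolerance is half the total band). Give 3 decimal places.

nominal=51.760 wc=[49.853,54.261] rss=0.785

Stack each dimension's contribution:
  +A: nom +32.380 → Σnom=32.380; wc +0.310/-0.390 → slack +0.310/-0.390; half-tol=0.350, Σhalf²=0.122500
  +B: nom +49.470 → Σnom=81.850; wc +0.430/-0.210 → slack +0.740/-0.600; half-tol=0.320, Σhalf²=0.224900
  +C: nom +17.940 → Σnom=99.790; wc +0.250/-0.140 → slack +0.990/-0.740; half-tol=0.195, Σhalf²=0.262925
  +D: nom +23.600 → Σnom=123.390; wc +0.250/-0.076 → slack +1.240/-0.816; half-tol=0.163, Σhalf²=0.289494
  +E: nom +13.370 → Σnom=136.760; wc +0.130/-0.320 → slack +1.370/-1.136; half-tol=0.225, Σhalf²=0.340119
  -F: nom -32.300 → Σnom=104.460; wc +0.440/-0.190 → slack +1.810/-1.326; half-tol=0.315, Σhalf²=0.439344
  +G: nom +16.100 → Σnom=120.560; wc +0.261/-0.261 → slack +2.071/-1.587; half-tol=0.261, Σhalf²=0.507465
  -H: nom -42.200 → Σnom=78.360; wc +0.390/-0.260 → slack +2.461/-1.847; half-tol=0.325, Σhalf²=0.613090
  -I: nom -26.600 → Σnom=51.760; wc +0.040/-0.060 → slack +2.501/-1.907; half-tol=0.050, Σhalf²=0.615590
Nominal = 51.760. Worst-case = [51.760 - 1.907, 51.760 + 2.501] = [49.853, 54.261]. RSS = √0.615590 = 0.785.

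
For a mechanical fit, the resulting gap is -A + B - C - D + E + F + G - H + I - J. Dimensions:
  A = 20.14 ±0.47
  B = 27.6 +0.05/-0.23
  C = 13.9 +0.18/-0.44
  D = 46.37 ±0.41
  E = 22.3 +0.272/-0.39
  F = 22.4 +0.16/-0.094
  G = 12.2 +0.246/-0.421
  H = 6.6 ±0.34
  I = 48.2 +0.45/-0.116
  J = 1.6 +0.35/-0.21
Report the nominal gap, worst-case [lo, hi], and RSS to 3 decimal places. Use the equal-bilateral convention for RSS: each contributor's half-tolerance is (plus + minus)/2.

nominal=44.090 wc=[41.089,47.138] rss=1.008

Stack each dimension's contribution:
  -A: nom -20.140 → Σnom=-20.140; wc +0.470/-0.470 → slack +0.470/-0.470; half-tol=0.470, Σhalf²=0.220900
  +B: nom +27.600 → Σnom=7.460; wc +0.050/-0.230 → slack +0.520/-0.700; half-tol=0.140, Σhalf²=0.240500
  -C: nom -13.900 → Σnom=-6.440; wc +0.440/-0.180 → slack +0.960/-0.880; half-tol=0.310, Σhalf²=0.336600
  -D: nom -46.370 → Σnom=-52.810; wc +0.410/-0.410 → slack +1.370/-1.290; half-tol=0.410, Σhalf²=0.504700
  +E: nom +22.300 → Σnom=-30.510; wc +0.272/-0.390 → slack +1.642/-1.680; half-tol=0.331, Σhalf²=0.614261
  +F: nom +22.400 → Σnom=-8.110; wc +0.160/-0.094 → slack +1.802/-1.774; half-tol=0.127, Σhalf²=0.630390
  +G: nom +12.200 → Σnom=4.090; wc +0.246/-0.421 → slack +2.048/-2.195; half-tol=0.334, Σhalf²=0.741612
  -H: nom -6.600 → Σnom=-2.510; wc +0.340/-0.340 → slack +2.388/-2.535; half-tol=0.340, Σhalf²=0.857212
  +I: nom +48.200 → Σnom=45.690; wc +0.450/-0.116 → slack +2.838/-2.651; half-tol=0.283, Σhalf²=0.937301
  -J: nom -1.600 → Σnom=44.090; wc +0.210/-0.350 → slack +3.048/-3.001; half-tol=0.280, Σhalf²=1.015701
Nominal = 44.090. Worst-case = [44.090 - 3.001, 44.090 + 3.048] = [41.089, 47.138]. RSS = √1.015701 = 1.008.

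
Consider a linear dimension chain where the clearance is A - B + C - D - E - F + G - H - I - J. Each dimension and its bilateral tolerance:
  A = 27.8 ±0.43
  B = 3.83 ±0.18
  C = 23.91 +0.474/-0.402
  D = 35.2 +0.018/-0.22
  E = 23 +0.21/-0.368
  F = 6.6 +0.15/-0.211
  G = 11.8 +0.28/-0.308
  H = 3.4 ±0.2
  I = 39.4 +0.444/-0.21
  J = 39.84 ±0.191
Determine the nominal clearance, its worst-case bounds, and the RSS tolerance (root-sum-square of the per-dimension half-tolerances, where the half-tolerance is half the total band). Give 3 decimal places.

Stack each dimension's contribution:
  +A: nom +27.800 → Σnom=27.800; wc +0.430/-0.430 → slack +0.430/-0.430; half-tol=0.430, Σhalf²=0.184900
  -B: nom -3.830 → Σnom=23.970; wc +0.180/-0.180 → slack +0.610/-0.610; half-tol=0.180, Σhalf²=0.217300
  +C: nom +23.910 → Σnom=47.880; wc +0.474/-0.402 → slack +1.084/-1.012; half-tol=0.438, Σhalf²=0.409144
  -D: nom -35.200 → Σnom=12.680; wc +0.220/-0.018 → slack +1.304/-1.030; half-tol=0.119, Σhalf²=0.423305
  -E: nom -23.000 → Σnom=-10.320; wc +0.368/-0.210 → slack +1.672/-1.240; half-tol=0.289, Σhalf²=0.506826
  -F: nom -6.600 → Σnom=-16.920; wc +0.211/-0.150 → slack +1.883/-1.390; half-tol=0.180, Σhalf²=0.539406
  +G: nom +11.800 → Σnom=-5.120; wc +0.280/-0.308 → slack +2.163/-1.698; half-tol=0.294, Σhalf²=0.625842
  -H: nom -3.400 → Σnom=-8.520; wc +0.200/-0.200 → slack +2.363/-1.898; half-tol=0.200, Σhalf²=0.665842
  -I: nom -39.400 → Σnom=-47.920; wc +0.210/-0.444 → slack +2.573/-2.342; half-tol=0.327, Σhalf²=0.772771
  -J: nom -39.840 → Σnom=-87.760; wc +0.191/-0.191 → slack +2.764/-2.533; half-tol=0.191, Σhalf²=0.809252
Nominal = -87.760. Worst-case = [-87.760 - 2.533, -87.760 + 2.764] = [-90.293, -84.996]. RSS = √0.809252 = 0.900.

nominal=-87.760 wc=[-90.293,-84.996] rss=0.900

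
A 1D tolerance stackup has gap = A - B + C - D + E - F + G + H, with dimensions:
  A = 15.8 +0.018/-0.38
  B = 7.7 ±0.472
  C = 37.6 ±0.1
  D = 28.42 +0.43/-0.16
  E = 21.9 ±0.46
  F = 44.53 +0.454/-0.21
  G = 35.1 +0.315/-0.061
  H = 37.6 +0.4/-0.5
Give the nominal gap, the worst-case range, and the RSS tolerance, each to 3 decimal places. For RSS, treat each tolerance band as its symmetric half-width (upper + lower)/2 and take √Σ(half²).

nominal=67.350 wc=[64.493,69.485] rss=0.959

Stack each dimension's contribution:
  +A: nom +15.800 → Σnom=15.800; wc +0.018/-0.380 → slack +0.018/-0.380; half-tol=0.199, Σhalf²=0.039601
  -B: nom -7.700 → Σnom=8.100; wc +0.472/-0.472 → slack +0.490/-0.852; half-tol=0.472, Σhalf²=0.262385
  +C: nom +37.600 → Σnom=45.700; wc +0.100/-0.100 → slack +0.590/-0.952; half-tol=0.100, Σhalf²=0.272385
  -D: nom -28.420 → Σnom=17.280; wc +0.160/-0.430 → slack +0.750/-1.382; half-tol=0.295, Σhalf²=0.359410
  +E: nom +21.900 → Σnom=39.180; wc +0.460/-0.460 → slack +1.210/-1.842; half-tol=0.460, Σhalf²=0.571010
  -F: nom -44.530 → Σnom=-5.350; wc +0.210/-0.454 → slack +1.420/-2.296; half-tol=0.332, Σhalf²=0.681234
  +G: nom +35.100 → Σnom=29.750; wc +0.315/-0.061 → slack +1.735/-2.357; half-tol=0.188, Σhalf²=0.716578
  +H: nom +37.600 → Σnom=67.350; wc +0.400/-0.500 → slack +2.135/-2.857; half-tol=0.450, Σhalf²=0.919078
Nominal = 67.350. Worst-case = [67.350 - 2.857, 67.350 + 2.135] = [64.493, 69.485]. RSS = √0.919078 = 0.959.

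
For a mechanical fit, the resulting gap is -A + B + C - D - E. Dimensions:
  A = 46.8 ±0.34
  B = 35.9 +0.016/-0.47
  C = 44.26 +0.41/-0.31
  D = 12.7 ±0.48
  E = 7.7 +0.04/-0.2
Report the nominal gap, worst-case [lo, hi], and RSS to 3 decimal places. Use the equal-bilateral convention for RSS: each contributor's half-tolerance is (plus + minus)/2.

nominal=12.960 wc=[11.320,14.406] rss=0.741

Stack each dimension's contribution:
  -A: nom -46.800 → Σnom=-46.800; wc +0.340/-0.340 → slack +0.340/-0.340; half-tol=0.340, Σhalf²=0.115600
  +B: nom +35.900 → Σnom=-10.900; wc +0.016/-0.470 → slack +0.356/-0.810; half-tol=0.243, Σhalf²=0.174649
  +C: nom +44.260 → Σnom=33.360; wc +0.410/-0.310 → slack +0.766/-1.120; half-tol=0.360, Σhalf²=0.304249
  -D: nom -12.700 → Σnom=20.660; wc +0.480/-0.480 → slack +1.246/-1.600; half-tol=0.480, Σhalf²=0.534649
  -E: nom -7.700 → Σnom=12.960; wc +0.200/-0.040 → slack +1.446/-1.640; half-tol=0.120, Σhalf²=0.549049
Nominal = 12.960. Worst-case = [12.960 - 1.640, 12.960 + 1.446] = [11.320, 14.406]. RSS = √0.549049 = 0.741.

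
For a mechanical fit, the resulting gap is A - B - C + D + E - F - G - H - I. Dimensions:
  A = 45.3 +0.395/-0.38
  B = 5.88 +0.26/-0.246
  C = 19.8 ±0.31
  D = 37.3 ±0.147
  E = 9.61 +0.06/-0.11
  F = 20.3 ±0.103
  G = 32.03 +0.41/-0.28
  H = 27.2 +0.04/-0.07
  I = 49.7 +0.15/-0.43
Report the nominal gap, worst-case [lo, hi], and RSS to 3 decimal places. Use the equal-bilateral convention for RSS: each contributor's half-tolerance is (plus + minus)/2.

nominal=-62.700 wc=[-64.610,-60.659] rss=0.746

Stack each dimension's contribution:
  +A: nom +45.300 → Σnom=45.300; wc +0.395/-0.380 → slack +0.395/-0.380; half-tol=0.388, Σhalf²=0.150156
  -B: nom -5.880 → Σnom=39.420; wc +0.246/-0.260 → slack +0.641/-0.640; half-tol=0.253, Σhalf²=0.214165
  -C: nom -19.800 → Σnom=19.620; wc +0.310/-0.310 → slack +0.951/-0.950; half-tol=0.310, Σhalf²=0.310265
  +D: nom +37.300 → Σnom=56.920; wc +0.147/-0.147 → slack +1.098/-1.097; half-tol=0.147, Σhalf²=0.331874
  +E: nom +9.610 → Σnom=66.530; wc +0.060/-0.110 → slack +1.158/-1.207; half-tol=0.085, Σhalf²=0.339099
  -F: nom -20.300 → Σnom=46.230; wc +0.103/-0.103 → slack +1.261/-1.310; half-tol=0.103, Σhalf²=0.349708
  -G: nom -32.030 → Σnom=14.200; wc +0.280/-0.410 → slack +1.541/-1.720; half-tol=0.345, Σhalf²=0.468733
  -H: nom -27.200 → Σnom=-13.000; wc +0.070/-0.040 → slack +1.611/-1.760; half-tol=0.055, Σhalf²=0.471758
  -I: nom -49.700 → Σnom=-62.700; wc +0.430/-0.150 → slack +2.041/-1.910; half-tol=0.290, Σhalf²=0.555858
Nominal = -62.700. Worst-case = [-62.700 - 1.910, -62.700 + 2.041] = [-64.610, -60.659]. RSS = √0.555858 = 0.746.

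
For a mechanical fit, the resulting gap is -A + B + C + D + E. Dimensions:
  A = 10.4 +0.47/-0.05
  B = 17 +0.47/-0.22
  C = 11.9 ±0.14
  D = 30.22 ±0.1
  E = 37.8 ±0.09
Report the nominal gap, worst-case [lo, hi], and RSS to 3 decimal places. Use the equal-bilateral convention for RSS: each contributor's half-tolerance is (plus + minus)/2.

Stack each dimension's contribution:
  -A: nom -10.400 → Σnom=-10.400; wc +0.050/-0.470 → slack +0.050/-0.470; half-tol=0.260, Σhalf²=0.067600
  +B: nom +17.000 → Σnom=6.600; wc +0.470/-0.220 → slack +0.520/-0.690; half-tol=0.345, Σhalf²=0.186625
  +C: nom +11.900 → Σnom=18.500; wc +0.140/-0.140 → slack +0.660/-0.830; half-tol=0.140, Σhalf²=0.206225
  +D: nom +30.220 → Σnom=48.720; wc +0.100/-0.100 → slack +0.760/-0.930; half-tol=0.100, Σhalf²=0.216225
  +E: nom +37.800 → Σnom=86.520; wc +0.090/-0.090 → slack +0.850/-1.020; half-tol=0.090, Σhalf²=0.224325
Nominal = 86.520. Worst-case = [86.520 - 1.020, 86.520 + 0.850] = [85.500, 87.370]. RSS = √0.224325 = 0.474.

nominal=86.520 wc=[85.500,87.370] rss=0.474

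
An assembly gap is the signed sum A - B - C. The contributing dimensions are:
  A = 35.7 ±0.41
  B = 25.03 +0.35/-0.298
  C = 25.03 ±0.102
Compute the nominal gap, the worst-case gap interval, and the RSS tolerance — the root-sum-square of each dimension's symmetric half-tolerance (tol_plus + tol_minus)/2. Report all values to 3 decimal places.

Stack each dimension's contribution:
  +A: nom +35.700 → Σnom=35.700; wc +0.410/-0.410 → slack +0.410/-0.410; half-tol=0.410, Σhalf²=0.168100
  -B: nom -25.030 → Σnom=10.670; wc +0.298/-0.350 → slack +0.708/-0.760; half-tol=0.324, Σhalf²=0.273076
  -C: nom -25.030 → Σnom=-14.360; wc +0.102/-0.102 → slack +0.810/-0.862; half-tol=0.102, Σhalf²=0.283480
Nominal = -14.360. Worst-case = [-14.360 - 0.862, -14.360 + 0.810] = [-15.222, -13.550]. RSS = √0.283480 = 0.532.

nominal=-14.360 wc=[-15.222,-13.550] rss=0.532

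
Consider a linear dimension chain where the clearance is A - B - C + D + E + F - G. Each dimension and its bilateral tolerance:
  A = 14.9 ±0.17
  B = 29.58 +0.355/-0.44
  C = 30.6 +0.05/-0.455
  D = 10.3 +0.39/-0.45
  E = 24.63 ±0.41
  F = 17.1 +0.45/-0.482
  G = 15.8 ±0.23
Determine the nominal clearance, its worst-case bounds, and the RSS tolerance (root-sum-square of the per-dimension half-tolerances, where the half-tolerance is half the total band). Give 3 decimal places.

Stack each dimension's contribution:
  +A: nom +14.900 → Σnom=14.900; wc +0.170/-0.170 → slack +0.170/-0.170; half-tol=0.170, Σhalf²=0.028900
  -B: nom -29.580 → Σnom=-14.680; wc +0.440/-0.355 → slack +0.610/-0.525; half-tol=0.397, Σhalf²=0.186906
  -C: nom -30.600 → Σnom=-45.280; wc +0.455/-0.050 → slack +1.065/-0.575; half-tol=0.253, Σhalf²=0.250662
  +D: nom +10.300 → Σnom=-34.980; wc +0.390/-0.450 → slack +1.455/-1.025; half-tol=0.420, Σhalf²=0.427063
  +E: nom +24.630 → Σnom=-10.350; wc +0.410/-0.410 → slack +1.865/-1.435; half-tol=0.410, Σhalf²=0.595163
  +F: nom +17.100 → Σnom=6.750; wc +0.450/-0.482 → slack +2.315/-1.917; half-tol=0.466, Σhalf²=0.812318
  -G: nom -15.800 → Σnom=-9.050; wc +0.230/-0.230 → slack +2.545/-2.147; half-tol=0.230, Σhalf²=0.865218
Nominal = -9.050. Worst-case = [-9.050 - 2.147, -9.050 + 2.545] = [-11.197, -6.505]. RSS = √0.865218 = 0.930.

nominal=-9.050 wc=[-11.197,-6.505] rss=0.930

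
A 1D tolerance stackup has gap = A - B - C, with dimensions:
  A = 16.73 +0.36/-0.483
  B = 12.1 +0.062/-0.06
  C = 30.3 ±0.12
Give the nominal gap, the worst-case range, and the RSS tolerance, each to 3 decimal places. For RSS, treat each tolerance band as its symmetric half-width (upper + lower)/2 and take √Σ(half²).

Stack each dimension's contribution:
  +A: nom +16.730 → Σnom=16.730; wc +0.360/-0.483 → slack +0.360/-0.483; half-tol=0.421, Σhalf²=0.177662
  -B: nom -12.100 → Σnom=4.630; wc +0.060/-0.062 → slack +0.420/-0.545; half-tol=0.061, Σhalf²=0.181383
  -C: nom -30.300 → Σnom=-25.670; wc +0.120/-0.120 → slack +0.540/-0.665; half-tol=0.120, Σhalf²=0.195783
Nominal = -25.670. Worst-case = [-25.670 - 0.665, -25.670 + 0.540] = [-26.335, -25.130]. RSS = √0.195783 = 0.442.

nominal=-25.670 wc=[-26.335,-25.130] rss=0.442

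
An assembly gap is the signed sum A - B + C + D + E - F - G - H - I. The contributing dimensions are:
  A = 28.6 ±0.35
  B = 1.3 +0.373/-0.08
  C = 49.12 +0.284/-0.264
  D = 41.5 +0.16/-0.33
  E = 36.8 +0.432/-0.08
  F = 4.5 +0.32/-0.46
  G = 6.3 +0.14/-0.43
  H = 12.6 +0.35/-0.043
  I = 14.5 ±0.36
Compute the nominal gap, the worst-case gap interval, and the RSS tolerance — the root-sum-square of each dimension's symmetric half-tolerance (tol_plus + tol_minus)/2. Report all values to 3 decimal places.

Stack each dimension's contribution:
  +A: nom +28.600 → Σnom=28.600; wc +0.350/-0.350 → slack +0.350/-0.350; half-tol=0.350, Σhalf²=0.122500
  -B: nom -1.300 → Σnom=27.300; wc +0.080/-0.373 → slack +0.430/-0.723; half-tol=0.227, Σhalf²=0.173802
  +C: nom +49.120 → Σnom=76.420; wc +0.284/-0.264 → slack +0.714/-0.987; half-tol=0.274, Σhalf²=0.248878
  +D: nom +41.500 → Σnom=117.920; wc +0.160/-0.330 → slack +0.874/-1.317; half-tol=0.245, Σhalf²=0.308903
  +E: nom +36.800 → Σnom=154.720; wc +0.432/-0.080 → slack +1.306/-1.397; half-tol=0.256, Σhalf²=0.374439
  -F: nom -4.500 → Σnom=150.220; wc +0.460/-0.320 → slack +1.766/-1.717; half-tol=0.390, Σhalf²=0.526539
  -G: nom -6.300 → Σnom=143.920; wc +0.430/-0.140 → slack +2.196/-1.857; half-tol=0.285, Σhalf²=0.607764
  -H: nom -12.600 → Σnom=131.320; wc +0.043/-0.350 → slack +2.239/-2.207; half-tol=0.196, Σhalf²=0.646377
  -I: nom -14.500 → Σnom=116.820; wc +0.360/-0.360 → slack +2.599/-2.567; half-tol=0.360, Σhalf²=0.775977
Nominal = 116.820. Worst-case = [116.820 - 2.567, 116.820 + 2.599] = [114.253, 119.419]. RSS = √0.775977 = 0.881.

nominal=116.820 wc=[114.253,119.419] rss=0.881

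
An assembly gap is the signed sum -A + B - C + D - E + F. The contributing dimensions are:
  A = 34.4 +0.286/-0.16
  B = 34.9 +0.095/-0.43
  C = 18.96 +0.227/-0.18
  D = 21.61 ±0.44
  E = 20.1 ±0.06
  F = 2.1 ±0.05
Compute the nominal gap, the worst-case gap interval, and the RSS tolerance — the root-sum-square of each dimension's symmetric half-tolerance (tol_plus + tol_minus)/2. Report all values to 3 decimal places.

nominal=-14.850 wc=[-16.343,-13.865] rss=0.600

Stack each dimension's contribution:
  -A: nom -34.400 → Σnom=-34.400; wc +0.160/-0.286 → slack +0.160/-0.286; half-tol=0.223, Σhalf²=0.049729
  +B: nom +34.900 → Σnom=0.500; wc +0.095/-0.430 → slack +0.255/-0.716; half-tol=0.263, Σhalf²=0.118635
  -C: nom -18.960 → Σnom=-18.460; wc +0.180/-0.227 → slack +0.435/-0.943; half-tol=0.204, Σhalf²=0.160048
  +D: nom +21.610 → Σnom=3.150; wc +0.440/-0.440 → slack +0.875/-1.383; half-tol=0.440, Σhalf²=0.353648
  -E: nom -20.100 → Σnom=-16.950; wc +0.060/-0.060 → slack +0.935/-1.443; half-tol=0.060, Σhalf²=0.357247
  +F: nom +2.100 → Σnom=-14.850; wc +0.050/-0.050 → slack +0.985/-1.493; half-tol=0.050, Σhalf²=0.359747
Nominal = -14.850. Worst-case = [-14.850 - 1.493, -14.850 + 0.985] = [-16.343, -13.865]. RSS = √0.359747 = 0.600.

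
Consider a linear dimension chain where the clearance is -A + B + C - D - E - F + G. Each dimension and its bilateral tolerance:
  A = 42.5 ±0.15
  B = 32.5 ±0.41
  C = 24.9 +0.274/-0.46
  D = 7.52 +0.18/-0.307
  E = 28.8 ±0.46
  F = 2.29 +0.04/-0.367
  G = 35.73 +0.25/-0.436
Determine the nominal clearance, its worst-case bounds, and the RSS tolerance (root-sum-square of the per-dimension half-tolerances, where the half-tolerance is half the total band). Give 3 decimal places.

Stack each dimension's contribution:
  -A: nom -42.500 → Σnom=-42.500; wc +0.150/-0.150 → slack +0.150/-0.150; half-tol=0.150, Σhalf²=0.022500
  +B: nom +32.500 → Σnom=-10.000; wc +0.410/-0.410 → slack +0.560/-0.560; half-tol=0.410, Σhalf²=0.190600
  +C: nom +24.900 → Σnom=14.900; wc +0.274/-0.460 → slack +0.834/-1.020; half-tol=0.367, Σhalf²=0.325289
  -D: nom -7.520 → Σnom=7.380; wc +0.307/-0.180 → slack +1.141/-1.200; half-tol=0.243, Σhalf²=0.384581
  -E: nom -28.800 → Σnom=-21.420; wc +0.460/-0.460 → slack +1.601/-1.660; half-tol=0.460, Σhalf²=0.596181
  -F: nom -2.290 → Σnom=-23.710; wc +0.367/-0.040 → slack +1.968/-1.700; half-tol=0.203, Σhalf²=0.637593
  +G: nom +35.730 → Σnom=12.020; wc +0.250/-0.436 → slack +2.218/-2.136; half-tol=0.343, Σhalf²=0.755242
Nominal = 12.020. Worst-case = [12.020 - 2.136, 12.020 + 2.218] = [9.884, 14.238]. RSS = √0.755242 = 0.869.

nominal=12.020 wc=[9.884,14.238] rss=0.869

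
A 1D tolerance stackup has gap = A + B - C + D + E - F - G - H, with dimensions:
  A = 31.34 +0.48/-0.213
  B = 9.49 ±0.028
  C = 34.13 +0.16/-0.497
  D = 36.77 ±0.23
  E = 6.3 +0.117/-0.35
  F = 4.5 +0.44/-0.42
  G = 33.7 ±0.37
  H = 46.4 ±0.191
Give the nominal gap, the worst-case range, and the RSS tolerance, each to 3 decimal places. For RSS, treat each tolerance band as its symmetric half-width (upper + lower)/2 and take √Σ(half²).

Stack each dimension's contribution:
  +A: nom +31.340 → Σnom=31.340; wc +0.480/-0.213 → slack +0.480/-0.213; half-tol=0.346, Σhalf²=0.120062
  +B: nom +9.490 → Σnom=40.830; wc +0.028/-0.028 → slack +0.508/-0.241; half-tol=0.028, Σhalf²=0.120846
  -C: nom -34.130 → Σnom=6.700; wc +0.497/-0.160 → slack +1.005/-0.401; half-tol=0.329, Σhalf²=0.228759
  +D: nom +36.770 → Σnom=43.470; wc +0.230/-0.230 → slack +1.235/-0.631; half-tol=0.230, Σhalf²=0.281659
  +E: nom +6.300 → Σnom=49.770; wc +0.117/-0.350 → slack +1.352/-0.981; half-tol=0.233, Σhalf²=0.336181
  -F: nom -4.500 → Σnom=45.270; wc +0.420/-0.440 → slack +1.772/-1.421; half-tol=0.430, Σhalf²=0.521081
  -G: nom -33.700 → Σnom=11.570; wc +0.370/-0.370 → slack +2.142/-1.791; half-tol=0.370, Σhalf²=0.657981
  -H: nom -46.400 → Σnom=-34.830; wc +0.191/-0.191 → slack +2.333/-1.982; half-tol=0.191, Σhalf²=0.694462
Nominal = -34.830. Worst-case = [-34.830 - 1.982, -34.830 + 2.333] = [-36.812, -32.497]. RSS = √0.694462 = 0.833.

nominal=-34.830 wc=[-36.812,-32.497] rss=0.833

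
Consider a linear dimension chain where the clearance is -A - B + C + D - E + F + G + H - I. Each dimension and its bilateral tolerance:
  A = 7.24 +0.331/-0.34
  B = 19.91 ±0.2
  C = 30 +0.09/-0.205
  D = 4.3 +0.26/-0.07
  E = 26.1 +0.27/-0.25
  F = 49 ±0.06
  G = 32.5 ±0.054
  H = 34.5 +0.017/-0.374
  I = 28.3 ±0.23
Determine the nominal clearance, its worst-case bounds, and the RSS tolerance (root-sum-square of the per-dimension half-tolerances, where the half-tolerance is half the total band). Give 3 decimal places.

nominal=68.750 wc=[66.956,70.251] rss=0.606

Stack each dimension's contribution:
  -A: nom -7.240 → Σnom=-7.240; wc +0.340/-0.331 → slack +0.340/-0.331; half-tol=0.336, Σhalf²=0.112560
  -B: nom -19.910 → Σnom=-27.150; wc +0.200/-0.200 → slack +0.540/-0.531; half-tol=0.200, Σhalf²=0.152560
  +C: nom +30.000 → Σnom=2.850; wc +0.090/-0.205 → slack +0.630/-0.736; half-tol=0.147, Σhalf²=0.174317
  +D: nom +4.300 → Σnom=7.150; wc +0.260/-0.070 → slack +0.890/-0.806; half-tol=0.165, Σhalf²=0.201542
  -E: nom -26.100 → Σnom=-18.950; wc +0.250/-0.270 → slack +1.140/-1.076; half-tol=0.260, Σhalf²=0.269142
  +F: nom +49.000 → Σnom=30.050; wc +0.060/-0.060 → slack +1.200/-1.136; half-tol=0.060, Σhalf²=0.272742
  +G: nom +32.500 → Σnom=62.550; wc +0.054/-0.054 → slack +1.254/-1.190; half-tol=0.054, Σhalf²=0.275657
  +H: nom +34.500 → Σnom=97.050; wc +0.017/-0.374 → slack +1.271/-1.564; half-tol=0.196, Σhalf²=0.313878
  -I: nom -28.300 → Σnom=68.750; wc +0.230/-0.230 → slack +1.501/-1.794; half-tol=0.230, Σhalf²=0.366778
Nominal = 68.750. Worst-case = [68.750 - 1.794, 68.750 + 1.501] = [66.956, 70.251]. RSS = √0.366778 = 0.606.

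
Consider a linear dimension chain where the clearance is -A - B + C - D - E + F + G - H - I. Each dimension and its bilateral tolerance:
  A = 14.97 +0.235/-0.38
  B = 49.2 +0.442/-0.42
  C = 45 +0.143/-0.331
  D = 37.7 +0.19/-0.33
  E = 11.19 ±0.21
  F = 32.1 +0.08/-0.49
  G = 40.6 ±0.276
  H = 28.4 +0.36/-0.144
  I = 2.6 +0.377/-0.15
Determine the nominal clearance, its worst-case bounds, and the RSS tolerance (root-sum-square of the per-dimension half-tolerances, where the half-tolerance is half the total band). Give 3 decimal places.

Stack each dimension's contribution:
  -A: nom -14.970 → Σnom=-14.970; wc +0.380/-0.235 → slack +0.380/-0.235; half-tol=0.307, Σhalf²=0.094556
  -B: nom -49.200 → Σnom=-64.170; wc +0.420/-0.442 → slack +0.800/-0.677; half-tol=0.431, Σhalf²=0.280317
  +C: nom +45.000 → Σnom=-19.170; wc +0.143/-0.331 → slack +0.943/-1.008; half-tol=0.237, Σhalf²=0.336486
  -D: nom -37.700 → Σnom=-56.870; wc +0.330/-0.190 → slack +1.273/-1.198; half-tol=0.260, Σhalf²=0.404086
  -E: nom -11.190 → Σnom=-68.060; wc +0.210/-0.210 → slack +1.483/-1.408; half-tol=0.210, Σhalf²=0.448186
  +F: nom +32.100 → Σnom=-35.960; wc +0.080/-0.490 → slack +1.563/-1.898; half-tol=0.285, Σhalf²=0.529411
  +G: nom +40.600 → Σnom=4.640; wc +0.276/-0.276 → slack +1.839/-2.174; half-tol=0.276, Σhalf²=0.605587
  -H: nom -28.400 → Σnom=-23.760; wc +0.144/-0.360 → slack +1.983/-2.534; half-tol=0.252, Σhalf²=0.669091
  -I: nom -2.600 → Σnom=-26.360; wc +0.150/-0.377 → slack +2.133/-2.911; half-tol=0.264, Σhalf²=0.738523
Nominal = -26.360. Worst-case = [-26.360 - 2.911, -26.360 + 2.133] = [-29.271, -24.227]. RSS = √0.738523 = 0.859.

nominal=-26.360 wc=[-29.271,-24.227] rss=0.859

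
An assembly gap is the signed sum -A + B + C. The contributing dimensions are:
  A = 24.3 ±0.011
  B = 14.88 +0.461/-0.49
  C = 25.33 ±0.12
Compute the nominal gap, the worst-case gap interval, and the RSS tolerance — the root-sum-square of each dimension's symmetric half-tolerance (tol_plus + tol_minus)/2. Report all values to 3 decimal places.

nominal=15.910 wc=[15.289,16.502] rss=0.491

Stack each dimension's contribution:
  -A: nom -24.300 → Σnom=-24.300; wc +0.011/-0.011 → slack +0.011/-0.011; half-tol=0.011, Σhalf²=0.000121
  +B: nom +14.880 → Σnom=-9.420; wc +0.461/-0.490 → slack +0.472/-0.501; half-tol=0.476, Σhalf²=0.226221
  +C: nom +25.330 → Σnom=15.910; wc +0.120/-0.120 → slack +0.592/-0.621; half-tol=0.120, Σhalf²=0.240621
Nominal = 15.910. Worst-case = [15.910 - 0.621, 15.910 + 0.592] = [15.289, 16.502]. RSS = √0.240621 = 0.491.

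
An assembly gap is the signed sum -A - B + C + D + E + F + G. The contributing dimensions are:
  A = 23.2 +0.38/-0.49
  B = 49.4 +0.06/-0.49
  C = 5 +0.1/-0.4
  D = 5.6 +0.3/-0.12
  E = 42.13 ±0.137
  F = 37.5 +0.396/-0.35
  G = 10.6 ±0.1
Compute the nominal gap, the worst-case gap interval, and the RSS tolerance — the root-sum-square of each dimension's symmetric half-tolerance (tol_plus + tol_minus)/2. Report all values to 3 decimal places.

nominal=28.230 wc=[26.683,30.243] rss=0.734

Stack each dimension's contribution:
  -A: nom -23.200 → Σnom=-23.200; wc +0.490/-0.380 → slack +0.490/-0.380; half-tol=0.435, Σhalf²=0.189225
  -B: nom -49.400 → Σnom=-72.600; wc +0.490/-0.060 → slack +0.980/-0.440; half-tol=0.275, Σhalf²=0.264850
  +C: nom +5.000 → Σnom=-67.600; wc +0.100/-0.400 → slack +1.080/-0.840; half-tol=0.250, Σhalf²=0.327350
  +D: nom +5.600 → Σnom=-62.000; wc +0.300/-0.120 → slack +1.380/-0.960; half-tol=0.210, Σhalf²=0.371450
  +E: nom +42.130 → Σnom=-19.870; wc +0.137/-0.137 → slack +1.517/-1.097; half-tol=0.137, Σhalf²=0.390219
  +F: nom +37.500 → Σnom=17.630; wc +0.396/-0.350 → slack +1.913/-1.447; half-tol=0.373, Σhalf²=0.529348
  +G: nom +10.600 → Σnom=28.230; wc +0.100/-0.100 → slack +2.013/-1.547; half-tol=0.100, Σhalf²=0.539348
Nominal = 28.230. Worst-case = [28.230 - 1.547, 28.230 + 2.013] = [26.683, 30.243]. RSS = √0.539348 = 0.734.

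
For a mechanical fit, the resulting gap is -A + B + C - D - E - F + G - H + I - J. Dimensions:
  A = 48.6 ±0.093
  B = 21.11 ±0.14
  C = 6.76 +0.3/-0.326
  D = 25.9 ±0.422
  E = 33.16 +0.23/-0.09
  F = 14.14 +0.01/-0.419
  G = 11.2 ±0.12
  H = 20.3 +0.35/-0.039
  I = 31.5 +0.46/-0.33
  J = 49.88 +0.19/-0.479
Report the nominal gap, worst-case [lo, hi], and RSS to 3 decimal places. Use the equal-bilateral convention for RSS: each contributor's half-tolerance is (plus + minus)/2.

nominal=-121.410 wc=[-123.621,-118.848] rss=0.834

Stack each dimension's contribution:
  -A: nom -48.600 → Σnom=-48.600; wc +0.093/-0.093 → slack +0.093/-0.093; half-tol=0.093, Σhalf²=0.008649
  +B: nom +21.110 → Σnom=-27.490; wc +0.140/-0.140 → slack +0.233/-0.233; half-tol=0.140, Σhalf²=0.028249
  +C: nom +6.760 → Σnom=-20.730; wc +0.300/-0.326 → slack +0.533/-0.559; half-tol=0.313, Σhalf²=0.126218
  -D: nom -25.900 → Σnom=-46.630; wc +0.422/-0.422 → slack +0.955/-0.981; half-tol=0.422, Σhalf²=0.304302
  -E: nom -33.160 → Σnom=-79.790; wc +0.090/-0.230 → slack +1.045/-1.211; half-tol=0.160, Σhalf²=0.329902
  -F: nom -14.140 → Σnom=-93.930; wc +0.419/-0.010 → slack +1.464/-1.221; half-tol=0.214, Σhalf²=0.375912
  +G: nom +11.200 → Σnom=-82.730; wc +0.120/-0.120 → slack +1.584/-1.341; half-tol=0.120, Σhalf²=0.390312
  -H: nom -20.300 → Σnom=-103.030; wc +0.039/-0.350 → slack +1.623/-1.691; half-tol=0.194, Σhalf²=0.428142
  +I: nom +31.500 → Σnom=-71.530; wc +0.460/-0.330 → slack +2.083/-2.021; half-tol=0.395, Σhalf²=0.584167
  -J: nom -49.880 → Σnom=-121.410; wc +0.479/-0.190 → slack +2.562/-2.211; half-tol=0.335, Σhalf²=0.696058
Nominal = -121.410. Worst-case = [-121.410 - 2.211, -121.410 + 2.562] = [-123.621, -118.848]. RSS = √0.696058 = 0.834.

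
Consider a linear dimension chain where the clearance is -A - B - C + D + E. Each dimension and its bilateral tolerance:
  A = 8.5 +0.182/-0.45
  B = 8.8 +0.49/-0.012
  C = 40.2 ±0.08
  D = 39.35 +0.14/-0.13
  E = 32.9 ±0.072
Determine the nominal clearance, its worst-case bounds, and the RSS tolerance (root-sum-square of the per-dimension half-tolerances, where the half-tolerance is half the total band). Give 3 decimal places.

Stack each dimension's contribution:
  -A: nom -8.500 → Σnom=-8.500; wc +0.450/-0.182 → slack +0.450/-0.182; half-tol=0.316, Σhalf²=0.099856
  -B: nom -8.800 → Σnom=-17.300; wc +0.012/-0.490 → slack +0.462/-0.672; half-tol=0.251, Σhalf²=0.162857
  -C: nom -40.200 → Σnom=-57.500; wc +0.080/-0.080 → slack +0.542/-0.752; half-tol=0.080, Σhalf²=0.169257
  +D: nom +39.350 → Σnom=-18.150; wc +0.140/-0.130 → slack +0.682/-0.882; half-tol=0.135, Σhalf²=0.187482
  +E: nom +32.900 → Σnom=14.750; wc +0.072/-0.072 → slack +0.754/-0.954; half-tol=0.072, Σhalf²=0.192666
Nominal = 14.750. Worst-case = [14.750 - 0.954, 14.750 + 0.754] = [13.796, 15.504]. RSS = √0.192666 = 0.439.

nominal=14.750 wc=[13.796,15.504] rss=0.439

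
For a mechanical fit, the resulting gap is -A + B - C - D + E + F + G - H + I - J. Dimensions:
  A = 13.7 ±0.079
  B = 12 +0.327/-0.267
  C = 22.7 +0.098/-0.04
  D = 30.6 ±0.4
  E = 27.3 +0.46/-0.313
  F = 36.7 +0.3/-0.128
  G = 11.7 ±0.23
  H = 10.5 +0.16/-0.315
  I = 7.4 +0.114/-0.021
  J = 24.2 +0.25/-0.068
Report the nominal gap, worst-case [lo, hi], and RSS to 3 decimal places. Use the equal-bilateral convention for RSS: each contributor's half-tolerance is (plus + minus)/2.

Stack each dimension's contribution:
  -A: nom -13.700 → Σnom=-13.700; wc +0.079/-0.079 → slack +0.079/-0.079; half-tol=0.079, Σhalf²=0.006241
  +B: nom +12.000 → Σnom=-1.700; wc +0.327/-0.267 → slack +0.406/-0.346; half-tol=0.297, Σhalf²=0.094450
  -C: nom -22.700 → Σnom=-24.400; wc +0.040/-0.098 → slack +0.446/-0.444; half-tol=0.069, Σhalf²=0.099211
  -D: nom -30.600 → Σnom=-55.000; wc +0.400/-0.400 → slack +0.846/-0.844; half-tol=0.400, Σhalf²=0.259211
  +E: nom +27.300 → Σnom=-27.700; wc +0.460/-0.313 → slack +1.306/-1.157; half-tol=0.387, Σhalf²=0.408593
  +F: nom +36.700 → Σnom=9.000; wc +0.300/-0.128 → slack +1.606/-1.285; half-tol=0.214, Σhalf²=0.454389
  +G: nom +11.700 → Σnom=20.700; wc +0.230/-0.230 → slack +1.836/-1.515; half-tol=0.230, Σhalf²=0.507289
  -H: nom -10.500 → Σnom=10.200; wc +0.315/-0.160 → slack +2.151/-1.675; half-tol=0.237, Σhalf²=0.563696
  +I: nom +7.400 → Σnom=17.600; wc +0.114/-0.021 → slack +2.265/-1.696; half-tol=0.068, Σhalf²=0.568252
  -J: nom -24.200 → Σnom=-6.600; wc +0.068/-0.250 → slack +2.333/-1.946; half-tol=0.159, Σhalf²=0.593533
Nominal = -6.600. Worst-case = [-6.600 - 1.946, -6.600 + 2.333] = [-8.546, -4.267]. RSS = √0.593533 = 0.770.

nominal=-6.600 wc=[-8.546,-4.267] rss=0.770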